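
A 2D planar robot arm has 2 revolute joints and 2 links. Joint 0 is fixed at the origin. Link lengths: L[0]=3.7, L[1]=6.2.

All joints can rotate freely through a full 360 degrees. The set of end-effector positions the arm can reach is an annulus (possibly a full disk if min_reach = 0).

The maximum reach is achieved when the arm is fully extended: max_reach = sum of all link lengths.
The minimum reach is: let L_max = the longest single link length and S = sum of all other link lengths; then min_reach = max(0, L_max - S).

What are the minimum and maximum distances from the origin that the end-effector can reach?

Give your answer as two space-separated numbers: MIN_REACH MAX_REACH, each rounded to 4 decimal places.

Answer: 2.5000 9.9000

Derivation:
Link lengths: [3.7, 6.2]
max_reach = 3.7 + 6.2 = 9.9
L_max = max([3.7, 6.2]) = 6.2
S (sum of others) = 9.9 - 6.2 = 3.7
min_reach = max(0, 6.2 - 3.7) = max(0, 2.5) = 2.5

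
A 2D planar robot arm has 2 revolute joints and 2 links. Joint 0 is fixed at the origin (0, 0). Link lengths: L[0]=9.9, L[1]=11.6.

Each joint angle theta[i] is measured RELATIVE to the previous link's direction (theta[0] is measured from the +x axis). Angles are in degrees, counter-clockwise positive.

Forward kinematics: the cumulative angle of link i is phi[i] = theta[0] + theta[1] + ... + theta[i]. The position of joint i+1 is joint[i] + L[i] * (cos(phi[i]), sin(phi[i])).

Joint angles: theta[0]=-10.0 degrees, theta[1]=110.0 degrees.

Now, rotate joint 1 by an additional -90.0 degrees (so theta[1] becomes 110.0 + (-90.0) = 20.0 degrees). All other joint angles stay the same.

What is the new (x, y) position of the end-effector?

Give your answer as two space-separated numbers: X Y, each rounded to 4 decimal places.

Answer: 21.1734 0.2952

Derivation:
joint[0] = (0.0000, 0.0000)  (base)
link 0: phi[0] = -10 = -10 deg
  cos(-10 deg) = 0.9848, sin(-10 deg) = -0.1736
  joint[1] = (0.0000, 0.0000) + 9.9 * (0.9848, -0.1736) = (0.0000 + 9.7496, 0.0000 + -1.7191) = (9.7496, -1.7191)
link 1: phi[1] = -10 + 20 = 10 deg
  cos(10 deg) = 0.9848, sin(10 deg) = 0.1736
  joint[2] = (9.7496, -1.7191) + 11.6 * (0.9848, 0.1736) = (9.7496 + 11.4238, -1.7191 + 2.0143) = (21.1734, 0.2952)
End effector: (21.1734, 0.2952)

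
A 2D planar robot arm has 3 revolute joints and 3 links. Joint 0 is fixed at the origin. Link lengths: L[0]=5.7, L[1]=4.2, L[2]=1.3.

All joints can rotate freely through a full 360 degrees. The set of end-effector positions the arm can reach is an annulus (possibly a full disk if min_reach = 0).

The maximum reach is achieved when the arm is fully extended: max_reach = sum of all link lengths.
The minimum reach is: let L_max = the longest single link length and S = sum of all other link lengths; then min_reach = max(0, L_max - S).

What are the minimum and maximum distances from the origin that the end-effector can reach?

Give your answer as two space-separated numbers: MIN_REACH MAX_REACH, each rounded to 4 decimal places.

Link lengths: [5.7, 4.2, 1.3]
max_reach = 5.7 + 4.2 + 1.3 = 11.2
L_max = max([5.7, 4.2, 1.3]) = 5.7
S (sum of others) = 11.2 - 5.7 = 5.5
min_reach = max(0, 5.7 - 5.5) = max(0, 0.2) = 0.2

Answer: 0.2000 11.2000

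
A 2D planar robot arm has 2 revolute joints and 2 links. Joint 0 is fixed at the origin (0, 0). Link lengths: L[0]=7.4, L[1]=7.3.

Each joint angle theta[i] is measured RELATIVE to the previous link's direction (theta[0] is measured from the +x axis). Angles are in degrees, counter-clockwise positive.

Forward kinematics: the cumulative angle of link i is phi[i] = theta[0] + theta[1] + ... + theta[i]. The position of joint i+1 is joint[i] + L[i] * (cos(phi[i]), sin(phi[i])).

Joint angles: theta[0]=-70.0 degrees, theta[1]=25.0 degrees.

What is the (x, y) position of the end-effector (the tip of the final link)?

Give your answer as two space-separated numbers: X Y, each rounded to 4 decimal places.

Answer: 7.6928 -12.1156

Derivation:
joint[0] = (0.0000, 0.0000)  (base)
link 0: phi[0] = -70 = -70 deg
  cos(-70 deg) = 0.3420, sin(-70 deg) = -0.9397
  joint[1] = (0.0000, 0.0000) + 7.4 * (0.3420, -0.9397) = (0.0000 + 2.5309, 0.0000 + -6.9537) = (2.5309, -6.9537)
link 1: phi[1] = -70 + 25 = -45 deg
  cos(-45 deg) = 0.7071, sin(-45 deg) = -0.7071
  joint[2] = (2.5309, -6.9537) + 7.3 * (0.7071, -0.7071) = (2.5309 + 5.1619, -6.9537 + -5.1619) = (7.6928, -12.1156)
End effector: (7.6928, -12.1156)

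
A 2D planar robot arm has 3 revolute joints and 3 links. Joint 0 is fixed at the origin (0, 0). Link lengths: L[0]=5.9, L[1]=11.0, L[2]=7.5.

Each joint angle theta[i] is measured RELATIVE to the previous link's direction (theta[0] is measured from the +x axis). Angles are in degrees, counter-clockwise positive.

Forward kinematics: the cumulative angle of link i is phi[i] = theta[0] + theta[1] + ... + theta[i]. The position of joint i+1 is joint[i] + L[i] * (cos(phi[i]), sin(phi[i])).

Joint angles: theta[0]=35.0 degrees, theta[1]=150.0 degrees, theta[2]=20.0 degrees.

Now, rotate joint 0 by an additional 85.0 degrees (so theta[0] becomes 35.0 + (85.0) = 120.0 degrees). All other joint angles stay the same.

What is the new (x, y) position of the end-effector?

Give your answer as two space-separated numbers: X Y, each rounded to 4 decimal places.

Answer: -0.3848 -12.9381

Derivation:
joint[0] = (0.0000, 0.0000)  (base)
link 0: phi[0] = 120 = 120 deg
  cos(120 deg) = -0.5000, sin(120 deg) = 0.8660
  joint[1] = (0.0000, 0.0000) + 5.9 * (-0.5000, 0.8660) = (0.0000 + -2.9500, 0.0000 + 5.1095) = (-2.9500, 5.1095)
link 1: phi[1] = 120 + 150 = 270 deg
  cos(270 deg) = -0.0000, sin(270 deg) = -1.0000
  joint[2] = (-2.9500, 5.1095) + 11 * (-0.0000, -1.0000) = (-2.9500 + -0.0000, 5.1095 + -11.0000) = (-2.9500, -5.8905)
link 2: phi[2] = 120 + 150 + 20 = 290 deg
  cos(290 deg) = 0.3420, sin(290 deg) = -0.9397
  joint[3] = (-2.9500, -5.8905) + 7.5 * (0.3420, -0.9397) = (-2.9500 + 2.5652, -5.8905 + -7.0477) = (-0.3848, -12.9381)
End effector: (-0.3848, -12.9381)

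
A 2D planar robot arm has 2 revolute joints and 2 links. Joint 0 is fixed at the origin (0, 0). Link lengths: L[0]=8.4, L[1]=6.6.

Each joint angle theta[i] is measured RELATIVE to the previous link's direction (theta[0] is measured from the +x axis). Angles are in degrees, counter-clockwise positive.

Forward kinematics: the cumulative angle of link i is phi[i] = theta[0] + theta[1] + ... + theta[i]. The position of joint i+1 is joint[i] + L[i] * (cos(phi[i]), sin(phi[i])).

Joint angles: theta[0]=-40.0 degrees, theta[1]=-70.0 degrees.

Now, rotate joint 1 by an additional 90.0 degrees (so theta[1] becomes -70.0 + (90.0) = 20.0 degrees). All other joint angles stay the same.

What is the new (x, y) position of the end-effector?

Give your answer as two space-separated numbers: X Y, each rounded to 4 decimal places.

Answer: 12.6367 -7.6567

Derivation:
joint[0] = (0.0000, 0.0000)  (base)
link 0: phi[0] = -40 = -40 deg
  cos(-40 deg) = 0.7660, sin(-40 deg) = -0.6428
  joint[1] = (0.0000, 0.0000) + 8.4 * (0.7660, -0.6428) = (0.0000 + 6.4348, 0.0000 + -5.3994) = (6.4348, -5.3994)
link 1: phi[1] = -40 + 20 = -20 deg
  cos(-20 deg) = 0.9397, sin(-20 deg) = -0.3420
  joint[2] = (6.4348, -5.3994) + 6.6 * (0.9397, -0.3420) = (6.4348 + 6.2020, -5.3994 + -2.2573) = (12.6367, -7.6567)
End effector: (12.6367, -7.6567)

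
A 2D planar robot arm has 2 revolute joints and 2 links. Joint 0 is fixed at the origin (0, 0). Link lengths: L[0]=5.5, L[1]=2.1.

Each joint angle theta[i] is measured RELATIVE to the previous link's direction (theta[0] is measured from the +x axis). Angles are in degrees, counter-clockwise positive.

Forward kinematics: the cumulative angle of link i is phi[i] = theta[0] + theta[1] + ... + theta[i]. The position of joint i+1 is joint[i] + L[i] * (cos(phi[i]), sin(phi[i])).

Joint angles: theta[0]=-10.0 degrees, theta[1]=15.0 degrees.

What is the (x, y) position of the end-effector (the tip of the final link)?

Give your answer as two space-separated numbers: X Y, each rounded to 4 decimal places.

joint[0] = (0.0000, 0.0000)  (base)
link 0: phi[0] = -10 = -10 deg
  cos(-10 deg) = 0.9848, sin(-10 deg) = -0.1736
  joint[1] = (0.0000, 0.0000) + 5.5 * (0.9848, -0.1736) = (0.0000 + 5.4164, 0.0000 + -0.9551) = (5.4164, -0.9551)
link 1: phi[1] = -10 + 15 = 5 deg
  cos(5 deg) = 0.9962, sin(5 deg) = 0.0872
  joint[2] = (5.4164, -0.9551) + 2.1 * (0.9962, 0.0872) = (5.4164 + 2.0920, -0.9551 + 0.1830) = (7.5085, -0.7720)
End effector: (7.5085, -0.7720)

Answer: 7.5085 -0.7720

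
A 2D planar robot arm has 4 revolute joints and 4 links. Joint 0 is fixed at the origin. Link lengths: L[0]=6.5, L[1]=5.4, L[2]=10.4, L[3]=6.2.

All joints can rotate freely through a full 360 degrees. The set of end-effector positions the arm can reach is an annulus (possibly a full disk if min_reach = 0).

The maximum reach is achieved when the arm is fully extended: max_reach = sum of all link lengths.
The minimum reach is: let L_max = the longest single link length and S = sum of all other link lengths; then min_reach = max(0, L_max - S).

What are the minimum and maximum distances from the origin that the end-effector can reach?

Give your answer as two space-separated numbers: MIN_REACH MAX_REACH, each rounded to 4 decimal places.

Link lengths: [6.5, 5.4, 10.4, 6.2]
max_reach = 6.5 + 5.4 + 10.4 + 6.2 = 28.5
L_max = max([6.5, 5.4, 10.4, 6.2]) = 10.4
S (sum of others) = 28.5 - 10.4 = 18.1
min_reach = max(0, 10.4 - 18.1) = max(0, -7.7) = 0

Answer: 0.0000 28.5000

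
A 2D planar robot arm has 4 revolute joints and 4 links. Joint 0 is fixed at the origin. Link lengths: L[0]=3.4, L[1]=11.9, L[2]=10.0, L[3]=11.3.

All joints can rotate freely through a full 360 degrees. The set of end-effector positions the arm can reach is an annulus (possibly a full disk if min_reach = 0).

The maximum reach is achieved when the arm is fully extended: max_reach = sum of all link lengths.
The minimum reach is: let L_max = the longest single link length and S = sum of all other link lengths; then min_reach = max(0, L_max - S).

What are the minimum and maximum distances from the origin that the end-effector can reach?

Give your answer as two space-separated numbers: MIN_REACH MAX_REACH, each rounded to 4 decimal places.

Link lengths: [3.4, 11.9, 10.0, 11.3]
max_reach = 3.4 + 11.9 + 10 + 11.3 = 36.6
L_max = max([3.4, 11.9, 10.0, 11.3]) = 11.9
S (sum of others) = 36.6 - 11.9 = 24.7
min_reach = max(0, 11.9 - 24.7) = max(0, -12.8) = 0

Answer: 0.0000 36.6000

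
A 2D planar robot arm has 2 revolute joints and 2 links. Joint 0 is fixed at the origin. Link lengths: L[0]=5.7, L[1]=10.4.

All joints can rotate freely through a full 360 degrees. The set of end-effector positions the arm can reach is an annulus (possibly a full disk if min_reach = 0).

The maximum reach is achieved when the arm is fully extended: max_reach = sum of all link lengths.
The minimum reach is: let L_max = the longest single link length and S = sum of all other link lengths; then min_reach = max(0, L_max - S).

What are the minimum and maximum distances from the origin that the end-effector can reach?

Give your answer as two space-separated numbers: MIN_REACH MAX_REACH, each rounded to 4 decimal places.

Link lengths: [5.7, 10.4]
max_reach = 5.7 + 10.4 = 16.1
L_max = max([5.7, 10.4]) = 10.4
S (sum of others) = 16.1 - 10.4 = 5.7
min_reach = max(0, 10.4 - 5.7) = max(0, 4.7) = 4.7

Answer: 4.7000 16.1000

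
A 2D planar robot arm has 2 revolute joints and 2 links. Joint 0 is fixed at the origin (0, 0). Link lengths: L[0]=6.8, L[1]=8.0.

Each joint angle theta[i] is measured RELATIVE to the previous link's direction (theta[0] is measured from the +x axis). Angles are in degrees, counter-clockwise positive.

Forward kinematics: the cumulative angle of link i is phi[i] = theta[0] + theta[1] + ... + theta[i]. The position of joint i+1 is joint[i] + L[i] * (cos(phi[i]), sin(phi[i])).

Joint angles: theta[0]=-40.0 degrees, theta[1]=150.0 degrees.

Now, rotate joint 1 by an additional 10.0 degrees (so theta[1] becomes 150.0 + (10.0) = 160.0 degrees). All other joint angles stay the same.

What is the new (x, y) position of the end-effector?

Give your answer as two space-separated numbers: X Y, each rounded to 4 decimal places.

joint[0] = (0.0000, 0.0000)  (base)
link 0: phi[0] = -40 = -40 deg
  cos(-40 deg) = 0.7660, sin(-40 deg) = -0.6428
  joint[1] = (0.0000, 0.0000) + 6.8 * (0.7660, -0.6428) = (0.0000 + 5.2091, 0.0000 + -4.3710) = (5.2091, -4.3710)
link 1: phi[1] = -40 + 160 = 120 deg
  cos(120 deg) = -0.5000, sin(120 deg) = 0.8660
  joint[2] = (5.2091, -4.3710) + 8 * (-0.5000, 0.8660) = (5.2091 + -4.0000, -4.3710 + 6.9282) = (1.2091, 2.5572)
End effector: (1.2091, 2.5572)

Answer: 1.2091 2.5572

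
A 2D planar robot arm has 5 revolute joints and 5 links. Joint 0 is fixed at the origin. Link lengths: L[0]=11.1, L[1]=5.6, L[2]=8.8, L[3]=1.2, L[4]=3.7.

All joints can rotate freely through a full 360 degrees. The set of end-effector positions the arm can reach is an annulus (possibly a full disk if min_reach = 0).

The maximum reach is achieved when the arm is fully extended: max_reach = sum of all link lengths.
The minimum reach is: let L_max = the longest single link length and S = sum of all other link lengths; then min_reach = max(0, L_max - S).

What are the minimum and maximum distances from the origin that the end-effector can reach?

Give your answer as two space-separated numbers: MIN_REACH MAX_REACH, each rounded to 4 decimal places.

Answer: 0.0000 30.4000

Derivation:
Link lengths: [11.1, 5.6, 8.8, 1.2, 3.7]
max_reach = 11.1 + 5.6 + 8.8 + 1.2 + 3.7 = 30.4
L_max = max([11.1, 5.6, 8.8, 1.2, 3.7]) = 11.1
S (sum of others) = 30.4 - 11.1 = 19.3
min_reach = max(0, 11.1 - 19.3) = max(0, -8.2) = 0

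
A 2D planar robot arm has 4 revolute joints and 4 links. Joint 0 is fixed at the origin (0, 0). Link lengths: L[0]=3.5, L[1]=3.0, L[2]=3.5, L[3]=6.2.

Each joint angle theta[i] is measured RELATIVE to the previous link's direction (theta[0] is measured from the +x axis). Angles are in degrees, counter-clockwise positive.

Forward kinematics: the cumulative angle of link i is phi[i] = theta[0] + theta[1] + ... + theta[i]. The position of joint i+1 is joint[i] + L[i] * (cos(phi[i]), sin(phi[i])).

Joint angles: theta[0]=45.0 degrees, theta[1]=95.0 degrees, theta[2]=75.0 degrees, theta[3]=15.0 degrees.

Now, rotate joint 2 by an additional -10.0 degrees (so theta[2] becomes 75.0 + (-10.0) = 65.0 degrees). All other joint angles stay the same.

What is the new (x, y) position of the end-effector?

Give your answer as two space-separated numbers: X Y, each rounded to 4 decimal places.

Answer: -7.7448 -1.0612

Derivation:
joint[0] = (0.0000, 0.0000)  (base)
link 0: phi[0] = 45 = 45 deg
  cos(45 deg) = 0.7071, sin(45 deg) = 0.7071
  joint[1] = (0.0000, 0.0000) + 3.5 * (0.7071, 0.7071) = (0.0000 + 2.4749, 0.0000 + 2.4749) = (2.4749, 2.4749)
link 1: phi[1] = 45 + 95 = 140 deg
  cos(140 deg) = -0.7660, sin(140 deg) = 0.6428
  joint[2] = (2.4749, 2.4749) + 3 * (-0.7660, 0.6428) = (2.4749 + -2.2981, 2.4749 + 1.9284) = (0.1767, 4.4032)
link 2: phi[2] = 45 + 95 + 65 = 205 deg
  cos(205 deg) = -0.9063, sin(205 deg) = -0.4226
  joint[3] = (0.1767, 4.4032) + 3.5 * (-0.9063, -0.4226) = (0.1767 + -3.1721, 4.4032 + -1.4792) = (-2.9953, 2.9241)
link 3: phi[3] = 45 + 95 + 65 + 15 = 220 deg
  cos(220 deg) = -0.7660, sin(220 deg) = -0.6428
  joint[4] = (-2.9953, 2.9241) + 6.2 * (-0.7660, -0.6428) = (-2.9953 + -4.7495, 2.9241 + -3.9853) = (-7.7448, -1.0612)
End effector: (-7.7448, -1.0612)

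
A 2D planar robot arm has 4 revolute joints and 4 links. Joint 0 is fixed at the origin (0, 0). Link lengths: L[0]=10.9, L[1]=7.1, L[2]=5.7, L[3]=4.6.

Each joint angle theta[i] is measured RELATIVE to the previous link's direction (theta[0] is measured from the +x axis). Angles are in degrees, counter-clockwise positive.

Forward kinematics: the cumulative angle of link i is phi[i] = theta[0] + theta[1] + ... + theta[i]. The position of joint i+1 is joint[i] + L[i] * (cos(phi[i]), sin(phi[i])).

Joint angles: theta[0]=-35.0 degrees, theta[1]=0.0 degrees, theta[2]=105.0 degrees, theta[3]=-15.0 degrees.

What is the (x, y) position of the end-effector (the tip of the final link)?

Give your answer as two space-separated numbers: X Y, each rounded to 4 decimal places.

Answer: 19.3327 -1.2000

Derivation:
joint[0] = (0.0000, 0.0000)  (base)
link 0: phi[0] = -35 = -35 deg
  cos(-35 deg) = 0.8192, sin(-35 deg) = -0.5736
  joint[1] = (0.0000, 0.0000) + 10.9 * (0.8192, -0.5736) = (0.0000 + 8.9288, 0.0000 + -6.2520) = (8.9288, -6.2520)
link 1: phi[1] = -35 + 0 = -35 deg
  cos(-35 deg) = 0.8192, sin(-35 deg) = -0.5736
  joint[2] = (8.9288, -6.2520) + 7.1 * (0.8192, -0.5736) = (8.9288 + 5.8160, -6.2520 + -4.0724) = (14.7447, -10.3244)
link 2: phi[2] = -35 + 0 + 105 = 70 deg
  cos(70 deg) = 0.3420, sin(70 deg) = 0.9397
  joint[3] = (14.7447, -10.3244) + 5.7 * (0.3420, 0.9397) = (14.7447 + 1.9495, -10.3244 + 5.3562) = (16.6943, -4.9681)
link 3: phi[3] = -35 + 0 + 105 + -15 = 55 deg
  cos(55 deg) = 0.5736, sin(55 deg) = 0.8192
  joint[4] = (16.6943, -4.9681) + 4.6 * (0.5736, 0.8192) = (16.6943 + 2.6385, -4.9681 + 3.7681) = (19.3327, -1.2000)
End effector: (19.3327, -1.2000)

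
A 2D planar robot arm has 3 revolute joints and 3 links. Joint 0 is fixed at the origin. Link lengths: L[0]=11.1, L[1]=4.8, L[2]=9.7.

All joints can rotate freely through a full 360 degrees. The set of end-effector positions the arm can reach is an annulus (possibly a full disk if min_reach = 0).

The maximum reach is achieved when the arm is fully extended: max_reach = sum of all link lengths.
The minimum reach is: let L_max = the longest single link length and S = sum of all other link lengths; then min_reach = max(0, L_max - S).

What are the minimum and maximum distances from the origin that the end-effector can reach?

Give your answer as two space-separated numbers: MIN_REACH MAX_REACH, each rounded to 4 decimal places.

Link lengths: [11.1, 4.8, 9.7]
max_reach = 11.1 + 4.8 + 9.7 = 25.6
L_max = max([11.1, 4.8, 9.7]) = 11.1
S (sum of others) = 25.6 - 11.1 = 14.5
min_reach = max(0, 11.1 - 14.5) = max(0, -3.4) = 0

Answer: 0.0000 25.6000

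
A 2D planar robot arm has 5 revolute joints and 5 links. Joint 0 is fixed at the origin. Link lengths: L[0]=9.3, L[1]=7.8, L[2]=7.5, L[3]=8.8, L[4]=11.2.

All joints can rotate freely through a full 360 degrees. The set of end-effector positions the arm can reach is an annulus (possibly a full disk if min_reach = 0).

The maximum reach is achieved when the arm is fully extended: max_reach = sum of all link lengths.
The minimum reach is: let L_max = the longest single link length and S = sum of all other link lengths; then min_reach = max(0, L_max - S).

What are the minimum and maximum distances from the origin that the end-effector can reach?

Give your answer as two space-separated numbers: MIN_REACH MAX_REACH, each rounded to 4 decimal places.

Link lengths: [9.3, 7.8, 7.5, 8.8, 11.2]
max_reach = 9.3 + 7.8 + 7.5 + 8.8 + 11.2 = 44.6
L_max = max([9.3, 7.8, 7.5, 8.8, 11.2]) = 11.2
S (sum of others) = 44.6 - 11.2 = 33.4
min_reach = max(0, 11.2 - 33.4) = max(0, -22.2) = 0

Answer: 0.0000 44.6000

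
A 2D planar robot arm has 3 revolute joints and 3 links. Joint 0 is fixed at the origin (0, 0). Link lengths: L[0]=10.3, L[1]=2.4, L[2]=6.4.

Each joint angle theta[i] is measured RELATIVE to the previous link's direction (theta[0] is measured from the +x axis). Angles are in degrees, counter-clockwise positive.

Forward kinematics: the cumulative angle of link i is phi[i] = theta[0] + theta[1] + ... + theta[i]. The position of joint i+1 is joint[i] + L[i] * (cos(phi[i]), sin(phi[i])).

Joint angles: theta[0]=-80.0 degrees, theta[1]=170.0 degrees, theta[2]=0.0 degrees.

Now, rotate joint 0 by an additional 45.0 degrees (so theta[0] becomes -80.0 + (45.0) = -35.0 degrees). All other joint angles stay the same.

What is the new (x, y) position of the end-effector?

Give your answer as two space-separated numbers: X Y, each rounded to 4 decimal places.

Answer: 2.2147 0.3147

Derivation:
joint[0] = (0.0000, 0.0000)  (base)
link 0: phi[0] = -35 = -35 deg
  cos(-35 deg) = 0.8192, sin(-35 deg) = -0.5736
  joint[1] = (0.0000, 0.0000) + 10.3 * (0.8192, -0.5736) = (0.0000 + 8.4373, 0.0000 + -5.9078) = (8.4373, -5.9078)
link 1: phi[1] = -35 + 170 = 135 deg
  cos(135 deg) = -0.7071, sin(135 deg) = 0.7071
  joint[2] = (8.4373, -5.9078) + 2.4 * (-0.7071, 0.7071) = (8.4373 + -1.6971, -5.9078 + 1.6971) = (6.7402, -4.2108)
link 2: phi[2] = -35 + 170 + 0 = 135 deg
  cos(135 deg) = -0.7071, sin(135 deg) = 0.7071
  joint[3] = (6.7402, -4.2108) + 6.4 * (-0.7071, 0.7071) = (6.7402 + -4.5255, -4.2108 + 4.5255) = (2.2147, 0.3147)
End effector: (2.2147, 0.3147)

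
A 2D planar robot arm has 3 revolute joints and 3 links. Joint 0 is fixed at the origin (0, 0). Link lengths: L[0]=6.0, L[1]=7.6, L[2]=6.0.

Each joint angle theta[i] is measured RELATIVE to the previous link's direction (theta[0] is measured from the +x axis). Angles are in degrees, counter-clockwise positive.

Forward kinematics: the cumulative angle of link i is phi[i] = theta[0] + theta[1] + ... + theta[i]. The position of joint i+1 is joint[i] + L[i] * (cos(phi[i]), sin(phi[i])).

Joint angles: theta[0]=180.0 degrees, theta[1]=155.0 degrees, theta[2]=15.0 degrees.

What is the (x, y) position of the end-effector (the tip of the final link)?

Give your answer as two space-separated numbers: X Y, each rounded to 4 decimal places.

joint[0] = (0.0000, 0.0000)  (base)
link 0: phi[0] = 180 = 180 deg
  cos(180 deg) = -1.0000, sin(180 deg) = 0.0000
  joint[1] = (0.0000, 0.0000) + 6 * (-1.0000, 0.0000) = (0.0000 + -6.0000, 0.0000 + 0.0000) = (-6.0000, 0.0000)
link 1: phi[1] = 180 + 155 = 335 deg
  cos(335 deg) = 0.9063, sin(335 deg) = -0.4226
  joint[2] = (-6.0000, 0.0000) + 7.6 * (0.9063, -0.4226) = (-6.0000 + 6.8879, 0.0000 + -3.2119) = (0.8879, -3.2119)
link 2: phi[2] = 180 + 155 + 15 = 350 deg
  cos(350 deg) = 0.9848, sin(350 deg) = -0.1736
  joint[3] = (0.8879, -3.2119) + 6 * (0.9848, -0.1736) = (0.8879 + 5.9088, -3.2119 + -1.0419) = (6.7968, -4.2538)
End effector: (6.7968, -4.2538)

Answer: 6.7968 -4.2538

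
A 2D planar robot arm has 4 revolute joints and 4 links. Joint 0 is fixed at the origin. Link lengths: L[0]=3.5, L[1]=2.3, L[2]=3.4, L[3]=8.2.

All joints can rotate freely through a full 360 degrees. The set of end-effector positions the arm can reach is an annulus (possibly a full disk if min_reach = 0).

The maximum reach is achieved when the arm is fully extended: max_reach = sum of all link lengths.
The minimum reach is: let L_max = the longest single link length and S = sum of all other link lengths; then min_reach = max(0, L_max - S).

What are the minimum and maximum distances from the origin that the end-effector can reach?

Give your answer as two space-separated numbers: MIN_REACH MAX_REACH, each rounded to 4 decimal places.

Answer: 0.0000 17.4000

Derivation:
Link lengths: [3.5, 2.3, 3.4, 8.2]
max_reach = 3.5 + 2.3 + 3.4 + 8.2 = 17.4
L_max = max([3.5, 2.3, 3.4, 8.2]) = 8.2
S (sum of others) = 17.4 - 8.2 = 9.2
min_reach = max(0, 8.2 - 9.2) = max(0, -1) = 0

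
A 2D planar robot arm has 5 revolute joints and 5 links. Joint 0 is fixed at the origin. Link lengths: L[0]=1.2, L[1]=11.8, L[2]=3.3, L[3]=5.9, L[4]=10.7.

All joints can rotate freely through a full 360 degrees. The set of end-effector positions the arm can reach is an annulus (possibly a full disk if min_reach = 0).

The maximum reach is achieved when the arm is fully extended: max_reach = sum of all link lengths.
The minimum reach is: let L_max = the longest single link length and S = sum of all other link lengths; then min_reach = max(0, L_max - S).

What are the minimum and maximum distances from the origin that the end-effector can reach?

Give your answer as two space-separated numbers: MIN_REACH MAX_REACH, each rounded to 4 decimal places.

Answer: 0.0000 32.9000

Derivation:
Link lengths: [1.2, 11.8, 3.3, 5.9, 10.7]
max_reach = 1.2 + 11.8 + 3.3 + 5.9 + 10.7 = 32.9
L_max = max([1.2, 11.8, 3.3, 5.9, 10.7]) = 11.8
S (sum of others) = 32.9 - 11.8 = 21.1
min_reach = max(0, 11.8 - 21.1) = max(0, -9.3) = 0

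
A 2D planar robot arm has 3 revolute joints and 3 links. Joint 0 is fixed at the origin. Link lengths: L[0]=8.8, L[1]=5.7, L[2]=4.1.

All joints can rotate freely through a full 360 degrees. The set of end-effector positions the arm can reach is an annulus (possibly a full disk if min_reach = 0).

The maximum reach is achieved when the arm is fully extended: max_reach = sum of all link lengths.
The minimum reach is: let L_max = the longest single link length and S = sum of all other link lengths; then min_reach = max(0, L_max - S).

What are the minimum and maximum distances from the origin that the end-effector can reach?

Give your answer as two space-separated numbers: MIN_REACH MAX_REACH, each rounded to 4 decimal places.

Answer: 0.0000 18.6000

Derivation:
Link lengths: [8.8, 5.7, 4.1]
max_reach = 8.8 + 5.7 + 4.1 = 18.6
L_max = max([8.8, 5.7, 4.1]) = 8.8
S (sum of others) = 18.6 - 8.8 = 9.8
min_reach = max(0, 8.8 - 9.8) = max(0, -1) = 0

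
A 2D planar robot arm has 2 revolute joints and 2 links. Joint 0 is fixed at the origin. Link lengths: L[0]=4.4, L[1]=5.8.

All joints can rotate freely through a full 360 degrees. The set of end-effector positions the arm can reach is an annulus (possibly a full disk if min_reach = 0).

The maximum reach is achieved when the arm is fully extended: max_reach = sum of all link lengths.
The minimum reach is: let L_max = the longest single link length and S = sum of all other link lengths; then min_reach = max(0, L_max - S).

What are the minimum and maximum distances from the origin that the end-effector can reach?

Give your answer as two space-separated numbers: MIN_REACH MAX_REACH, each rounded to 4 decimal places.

Answer: 1.4000 10.2000

Derivation:
Link lengths: [4.4, 5.8]
max_reach = 4.4 + 5.8 = 10.2
L_max = max([4.4, 5.8]) = 5.8
S (sum of others) = 10.2 - 5.8 = 4.4
min_reach = max(0, 5.8 - 4.4) = max(0, 1.4) = 1.4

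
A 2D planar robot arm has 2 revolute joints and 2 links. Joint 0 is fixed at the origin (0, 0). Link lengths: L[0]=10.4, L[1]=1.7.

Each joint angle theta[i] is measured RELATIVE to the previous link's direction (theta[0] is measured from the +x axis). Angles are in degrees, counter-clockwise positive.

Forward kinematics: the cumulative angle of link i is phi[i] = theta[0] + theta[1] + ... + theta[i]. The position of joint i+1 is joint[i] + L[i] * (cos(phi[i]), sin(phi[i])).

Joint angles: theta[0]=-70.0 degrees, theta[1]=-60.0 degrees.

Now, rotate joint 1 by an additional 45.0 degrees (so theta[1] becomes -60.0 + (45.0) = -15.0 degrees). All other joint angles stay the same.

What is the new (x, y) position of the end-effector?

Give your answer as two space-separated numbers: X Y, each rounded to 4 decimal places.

joint[0] = (0.0000, 0.0000)  (base)
link 0: phi[0] = -70 = -70 deg
  cos(-70 deg) = 0.3420, sin(-70 deg) = -0.9397
  joint[1] = (0.0000, 0.0000) + 10.4 * (0.3420, -0.9397) = (0.0000 + 3.5570, 0.0000 + -9.7728) = (3.5570, -9.7728)
link 1: phi[1] = -70 + -15 = -85 deg
  cos(-85 deg) = 0.0872, sin(-85 deg) = -0.9962
  joint[2] = (3.5570, -9.7728) + 1.7 * (0.0872, -0.9962) = (3.5570 + 0.1482, -9.7728 + -1.6935) = (3.7052, -11.4663)
End effector: (3.7052, -11.4663)

Answer: 3.7052 -11.4663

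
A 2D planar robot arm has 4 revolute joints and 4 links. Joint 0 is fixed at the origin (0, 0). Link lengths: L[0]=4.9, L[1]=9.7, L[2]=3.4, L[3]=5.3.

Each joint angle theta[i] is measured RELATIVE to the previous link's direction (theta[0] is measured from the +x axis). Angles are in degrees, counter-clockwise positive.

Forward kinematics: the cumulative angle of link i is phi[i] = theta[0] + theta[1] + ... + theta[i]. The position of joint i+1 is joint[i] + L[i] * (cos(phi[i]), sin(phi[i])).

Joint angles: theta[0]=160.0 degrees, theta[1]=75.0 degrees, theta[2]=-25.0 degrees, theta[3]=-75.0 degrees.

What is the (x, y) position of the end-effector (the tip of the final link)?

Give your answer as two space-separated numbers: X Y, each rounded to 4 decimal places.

Answer: -16.8603 -4.2222

Derivation:
joint[0] = (0.0000, 0.0000)  (base)
link 0: phi[0] = 160 = 160 deg
  cos(160 deg) = -0.9397, sin(160 deg) = 0.3420
  joint[1] = (0.0000, 0.0000) + 4.9 * (-0.9397, 0.3420) = (0.0000 + -4.6045, 0.0000 + 1.6759) = (-4.6045, 1.6759)
link 1: phi[1] = 160 + 75 = 235 deg
  cos(235 deg) = -0.5736, sin(235 deg) = -0.8192
  joint[2] = (-4.6045, 1.6759) + 9.7 * (-0.5736, -0.8192) = (-4.6045 + -5.5637, 1.6759 + -7.9458) = (-10.1682, -6.2699)
link 2: phi[2] = 160 + 75 + -25 = 210 deg
  cos(210 deg) = -0.8660, sin(210 deg) = -0.5000
  joint[3] = (-10.1682, -6.2699) + 3.4 * (-0.8660, -0.5000) = (-10.1682 + -2.9445, -6.2699 + -1.7000) = (-13.1127, -7.9699)
link 3: phi[3] = 160 + 75 + -25 + -75 = 135 deg
  cos(135 deg) = -0.7071, sin(135 deg) = 0.7071
  joint[4] = (-13.1127, -7.9699) + 5.3 * (-0.7071, 0.7071) = (-13.1127 + -3.7477, -7.9699 + 3.7477) = (-16.8603, -4.2222)
End effector: (-16.8603, -4.2222)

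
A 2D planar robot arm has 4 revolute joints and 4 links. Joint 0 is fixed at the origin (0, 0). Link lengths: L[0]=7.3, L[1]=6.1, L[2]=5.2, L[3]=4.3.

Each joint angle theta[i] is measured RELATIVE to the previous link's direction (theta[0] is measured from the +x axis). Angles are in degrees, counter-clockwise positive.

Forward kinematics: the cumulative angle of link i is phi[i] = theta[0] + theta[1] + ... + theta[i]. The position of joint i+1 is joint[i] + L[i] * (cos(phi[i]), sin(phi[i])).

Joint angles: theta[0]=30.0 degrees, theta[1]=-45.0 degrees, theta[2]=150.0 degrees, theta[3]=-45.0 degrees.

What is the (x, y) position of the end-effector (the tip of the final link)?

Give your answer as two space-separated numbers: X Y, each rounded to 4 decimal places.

Answer: 8.5372 10.0482

Derivation:
joint[0] = (0.0000, 0.0000)  (base)
link 0: phi[0] = 30 = 30 deg
  cos(30 deg) = 0.8660, sin(30 deg) = 0.5000
  joint[1] = (0.0000, 0.0000) + 7.3 * (0.8660, 0.5000) = (0.0000 + 6.3220, 0.0000 + 3.6500) = (6.3220, 3.6500)
link 1: phi[1] = 30 + -45 = -15 deg
  cos(-15 deg) = 0.9659, sin(-15 deg) = -0.2588
  joint[2] = (6.3220, 3.6500) + 6.1 * (0.9659, -0.2588) = (6.3220 + 5.8921, 3.6500 + -1.5788) = (12.2141, 2.0712)
link 2: phi[2] = 30 + -45 + 150 = 135 deg
  cos(135 deg) = -0.7071, sin(135 deg) = 0.7071
  joint[3] = (12.2141, 2.0712) + 5.2 * (-0.7071, 0.7071) = (12.2141 + -3.6770, 2.0712 + 3.6770) = (8.5372, 5.7482)
link 3: phi[3] = 30 + -45 + 150 + -45 = 90 deg
  cos(90 deg) = 0.0000, sin(90 deg) = 1.0000
  joint[4] = (8.5372, 5.7482) + 4.3 * (0.0000, 1.0000) = (8.5372 + 0.0000, 5.7482 + 4.3000) = (8.5372, 10.0482)
End effector: (8.5372, 10.0482)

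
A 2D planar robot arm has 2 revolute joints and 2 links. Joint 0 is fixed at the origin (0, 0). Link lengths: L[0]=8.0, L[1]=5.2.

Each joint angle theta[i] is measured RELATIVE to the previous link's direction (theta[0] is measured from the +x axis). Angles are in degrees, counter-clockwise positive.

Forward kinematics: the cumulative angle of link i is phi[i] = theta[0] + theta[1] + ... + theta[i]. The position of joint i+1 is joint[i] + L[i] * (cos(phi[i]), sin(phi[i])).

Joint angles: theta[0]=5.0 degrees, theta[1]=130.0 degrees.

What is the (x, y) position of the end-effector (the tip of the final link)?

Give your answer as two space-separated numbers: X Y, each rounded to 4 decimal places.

joint[0] = (0.0000, 0.0000)  (base)
link 0: phi[0] = 5 = 5 deg
  cos(5 deg) = 0.9962, sin(5 deg) = 0.0872
  joint[1] = (0.0000, 0.0000) + 8 * (0.9962, 0.0872) = (0.0000 + 7.9696, 0.0000 + 0.6972) = (7.9696, 0.6972)
link 1: phi[1] = 5 + 130 = 135 deg
  cos(135 deg) = -0.7071, sin(135 deg) = 0.7071
  joint[2] = (7.9696, 0.6972) + 5.2 * (-0.7071, 0.7071) = (7.9696 + -3.6770, 0.6972 + 3.6770) = (4.2926, 4.3742)
End effector: (4.2926, 4.3742)

Answer: 4.2926 4.3742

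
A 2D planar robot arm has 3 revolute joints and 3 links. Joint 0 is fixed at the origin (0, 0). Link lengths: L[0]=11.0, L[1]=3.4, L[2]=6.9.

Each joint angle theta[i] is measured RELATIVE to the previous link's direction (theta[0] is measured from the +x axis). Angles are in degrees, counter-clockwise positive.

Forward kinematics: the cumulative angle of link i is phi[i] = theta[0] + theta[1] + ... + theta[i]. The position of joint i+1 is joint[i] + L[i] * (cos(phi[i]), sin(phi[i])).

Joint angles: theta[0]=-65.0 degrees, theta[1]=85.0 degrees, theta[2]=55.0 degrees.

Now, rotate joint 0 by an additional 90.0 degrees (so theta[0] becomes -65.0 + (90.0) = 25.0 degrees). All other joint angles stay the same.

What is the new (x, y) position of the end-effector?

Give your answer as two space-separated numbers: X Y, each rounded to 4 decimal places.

Answer: 2.1416 9.6296

Derivation:
joint[0] = (0.0000, 0.0000)  (base)
link 0: phi[0] = 25 = 25 deg
  cos(25 deg) = 0.9063, sin(25 deg) = 0.4226
  joint[1] = (0.0000, 0.0000) + 11 * (0.9063, 0.4226) = (0.0000 + 9.9694, 0.0000 + 4.6488) = (9.9694, 4.6488)
link 1: phi[1] = 25 + 85 = 110 deg
  cos(110 deg) = -0.3420, sin(110 deg) = 0.9397
  joint[2] = (9.9694, 4.6488) + 3.4 * (-0.3420, 0.9397) = (9.9694 + -1.1629, 4.6488 + 3.1950) = (8.8065, 7.8438)
link 2: phi[2] = 25 + 85 + 55 = 165 deg
  cos(165 deg) = -0.9659, sin(165 deg) = 0.2588
  joint[3] = (8.8065, 7.8438) + 6.9 * (-0.9659, 0.2588) = (8.8065 + -6.6649, 7.8438 + 1.7859) = (2.1416, 9.6296)
End effector: (2.1416, 9.6296)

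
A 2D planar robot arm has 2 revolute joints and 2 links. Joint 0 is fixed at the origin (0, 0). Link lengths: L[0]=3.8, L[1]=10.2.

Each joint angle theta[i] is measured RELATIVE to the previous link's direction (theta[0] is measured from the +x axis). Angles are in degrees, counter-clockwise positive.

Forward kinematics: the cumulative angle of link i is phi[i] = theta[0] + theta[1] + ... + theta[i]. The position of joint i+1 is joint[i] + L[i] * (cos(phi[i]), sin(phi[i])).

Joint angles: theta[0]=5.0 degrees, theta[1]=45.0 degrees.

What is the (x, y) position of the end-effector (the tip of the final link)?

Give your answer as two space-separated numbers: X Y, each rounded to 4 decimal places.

joint[0] = (0.0000, 0.0000)  (base)
link 0: phi[0] = 5 = 5 deg
  cos(5 deg) = 0.9962, sin(5 deg) = 0.0872
  joint[1] = (0.0000, 0.0000) + 3.8 * (0.9962, 0.0872) = (0.0000 + 3.7855, 0.0000 + 0.3312) = (3.7855, 0.3312)
link 1: phi[1] = 5 + 45 = 50 deg
  cos(50 deg) = 0.6428, sin(50 deg) = 0.7660
  joint[2] = (3.7855, 0.3312) + 10.2 * (0.6428, 0.7660) = (3.7855 + 6.5564, 0.3312 + 7.8137) = (10.3420, 8.1448)
End effector: (10.3420, 8.1448)

Answer: 10.3420 8.1448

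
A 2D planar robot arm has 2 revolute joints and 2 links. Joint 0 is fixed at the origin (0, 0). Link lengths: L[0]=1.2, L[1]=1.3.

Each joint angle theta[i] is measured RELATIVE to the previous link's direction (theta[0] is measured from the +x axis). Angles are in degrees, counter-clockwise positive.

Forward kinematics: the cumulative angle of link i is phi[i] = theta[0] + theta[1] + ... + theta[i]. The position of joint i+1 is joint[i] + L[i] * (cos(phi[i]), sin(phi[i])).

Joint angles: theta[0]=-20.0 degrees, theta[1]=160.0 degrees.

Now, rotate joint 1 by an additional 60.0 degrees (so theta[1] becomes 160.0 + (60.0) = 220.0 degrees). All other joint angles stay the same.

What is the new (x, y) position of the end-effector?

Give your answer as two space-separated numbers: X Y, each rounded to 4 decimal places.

joint[0] = (0.0000, 0.0000)  (base)
link 0: phi[0] = -20 = -20 deg
  cos(-20 deg) = 0.9397, sin(-20 deg) = -0.3420
  joint[1] = (0.0000, 0.0000) + 1.2 * (0.9397, -0.3420) = (0.0000 + 1.1276, 0.0000 + -0.4104) = (1.1276, -0.4104)
link 1: phi[1] = -20 + 220 = 200 deg
  cos(200 deg) = -0.9397, sin(200 deg) = -0.3420
  joint[2] = (1.1276, -0.4104) + 1.3 * (-0.9397, -0.3420) = (1.1276 + -1.2216, -0.4104 + -0.4446) = (-0.0940, -0.8551)
End effector: (-0.0940, -0.8551)

Answer: -0.0940 -0.8551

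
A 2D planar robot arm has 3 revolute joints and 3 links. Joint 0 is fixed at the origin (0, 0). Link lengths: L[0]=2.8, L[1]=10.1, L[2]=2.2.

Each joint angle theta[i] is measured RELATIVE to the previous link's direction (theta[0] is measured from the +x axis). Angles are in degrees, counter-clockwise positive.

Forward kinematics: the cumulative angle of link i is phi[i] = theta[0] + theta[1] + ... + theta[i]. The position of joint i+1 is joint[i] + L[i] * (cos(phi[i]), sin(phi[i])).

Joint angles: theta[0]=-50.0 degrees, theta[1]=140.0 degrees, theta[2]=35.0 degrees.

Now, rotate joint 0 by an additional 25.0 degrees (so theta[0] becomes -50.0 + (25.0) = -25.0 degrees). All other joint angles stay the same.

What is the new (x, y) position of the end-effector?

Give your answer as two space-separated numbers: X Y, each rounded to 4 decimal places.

Answer: -3.6360 9.0704

Derivation:
joint[0] = (0.0000, 0.0000)  (base)
link 0: phi[0] = -25 = -25 deg
  cos(-25 deg) = 0.9063, sin(-25 deg) = -0.4226
  joint[1] = (0.0000, 0.0000) + 2.8 * (0.9063, -0.4226) = (0.0000 + 2.5377, 0.0000 + -1.1833) = (2.5377, -1.1833)
link 1: phi[1] = -25 + 140 = 115 deg
  cos(115 deg) = -0.4226, sin(115 deg) = 0.9063
  joint[2] = (2.5377, -1.1833) + 10.1 * (-0.4226, 0.9063) = (2.5377 + -4.2684, -1.1833 + 9.1537) = (-1.7308, 7.9704)
link 2: phi[2] = -25 + 140 + 35 = 150 deg
  cos(150 deg) = -0.8660, sin(150 deg) = 0.5000
  joint[3] = (-1.7308, 7.9704) + 2.2 * (-0.8660, 0.5000) = (-1.7308 + -1.9053, 7.9704 + 1.1000) = (-3.6360, 9.0704)
End effector: (-3.6360, 9.0704)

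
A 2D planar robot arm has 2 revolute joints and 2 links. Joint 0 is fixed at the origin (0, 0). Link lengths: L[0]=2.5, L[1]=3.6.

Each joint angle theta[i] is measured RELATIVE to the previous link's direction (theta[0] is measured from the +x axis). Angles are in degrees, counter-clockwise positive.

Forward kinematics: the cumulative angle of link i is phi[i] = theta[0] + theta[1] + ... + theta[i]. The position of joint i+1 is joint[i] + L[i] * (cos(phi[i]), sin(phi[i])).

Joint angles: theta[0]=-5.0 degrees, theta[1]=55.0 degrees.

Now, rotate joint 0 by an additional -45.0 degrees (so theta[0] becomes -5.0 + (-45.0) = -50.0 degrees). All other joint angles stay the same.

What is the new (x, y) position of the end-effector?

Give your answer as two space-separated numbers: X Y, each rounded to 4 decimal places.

joint[0] = (0.0000, 0.0000)  (base)
link 0: phi[0] = -50 = -50 deg
  cos(-50 deg) = 0.6428, sin(-50 deg) = -0.7660
  joint[1] = (0.0000, 0.0000) + 2.5 * (0.6428, -0.7660) = (0.0000 + 1.6070, 0.0000 + -1.9151) = (1.6070, -1.9151)
link 1: phi[1] = -50 + 55 = 5 deg
  cos(5 deg) = 0.9962, sin(5 deg) = 0.0872
  joint[2] = (1.6070, -1.9151) + 3.6 * (0.9962, 0.0872) = (1.6070 + 3.5863, -1.9151 + 0.3138) = (5.1933, -1.6014)
End effector: (5.1933, -1.6014)

Answer: 5.1933 -1.6014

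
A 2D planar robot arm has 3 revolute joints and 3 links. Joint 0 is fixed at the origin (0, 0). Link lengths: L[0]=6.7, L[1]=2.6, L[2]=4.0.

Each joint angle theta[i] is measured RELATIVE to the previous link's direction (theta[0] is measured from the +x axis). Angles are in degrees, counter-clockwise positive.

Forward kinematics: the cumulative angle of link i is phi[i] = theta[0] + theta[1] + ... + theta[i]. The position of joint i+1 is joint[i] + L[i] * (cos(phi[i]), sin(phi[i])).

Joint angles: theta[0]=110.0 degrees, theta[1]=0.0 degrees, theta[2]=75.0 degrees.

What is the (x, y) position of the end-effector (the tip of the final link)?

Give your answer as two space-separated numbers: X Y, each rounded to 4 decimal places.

joint[0] = (0.0000, 0.0000)  (base)
link 0: phi[0] = 110 = 110 deg
  cos(110 deg) = -0.3420, sin(110 deg) = 0.9397
  joint[1] = (0.0000, 0.0000) + 6.7 * (-0.3420, 0.9397) = (0.0000 + -2.2915, 0.0000 + 6.2959) = (-2.2915, 6.2959)
link 1: phi[1] = 110 + 0 = 110 deg
  cos(110 deg) = -0.3420, sin(110 deg) = 0.9397
  joint[2] = (-2.2915, 6.2959) + 2.6 * (-0.3420, 0.9397) = (-2.2915 + -0.8893, 6.2959 + 2.4432) = (-3.1808, 8.7391)
link 2: phi[2] = 110 + 0 + 75 = 185 deg
  cos(185 deg) = -0.9962, sin(185 deg) = -0.0872
  joint[3] = (-3.1808, 8.7391) + 4 * (-0.9962, -0.0872) = (-3.1808 + -3.9848, 8.7391 + -0.3486) = (-7.1656, 8.3905)
End effector: (-7.1656, 8.3905)

Answer: -7.1656 8.3905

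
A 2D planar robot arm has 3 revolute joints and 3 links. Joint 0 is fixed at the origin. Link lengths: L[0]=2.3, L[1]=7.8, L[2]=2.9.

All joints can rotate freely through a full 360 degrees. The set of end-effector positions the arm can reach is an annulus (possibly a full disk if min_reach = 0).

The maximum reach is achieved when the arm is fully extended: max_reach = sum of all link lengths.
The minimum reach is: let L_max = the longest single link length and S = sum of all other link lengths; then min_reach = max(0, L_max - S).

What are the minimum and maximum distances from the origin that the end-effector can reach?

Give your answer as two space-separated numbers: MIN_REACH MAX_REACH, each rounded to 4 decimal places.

Link lengths: [2.3, 7.8, 2.9]
max_reach = 2.3 + 7.8 + 2.9 = 13
L_max = max([2.3, 7.8, 2.9]) = 7.8
S (sum of others) = 13 - 7.8 = 5.2
min_reach = max(0, 7.8 - 5.2) = max(0, 2.6) = 2.6

Answer: 2.6000 13.0000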